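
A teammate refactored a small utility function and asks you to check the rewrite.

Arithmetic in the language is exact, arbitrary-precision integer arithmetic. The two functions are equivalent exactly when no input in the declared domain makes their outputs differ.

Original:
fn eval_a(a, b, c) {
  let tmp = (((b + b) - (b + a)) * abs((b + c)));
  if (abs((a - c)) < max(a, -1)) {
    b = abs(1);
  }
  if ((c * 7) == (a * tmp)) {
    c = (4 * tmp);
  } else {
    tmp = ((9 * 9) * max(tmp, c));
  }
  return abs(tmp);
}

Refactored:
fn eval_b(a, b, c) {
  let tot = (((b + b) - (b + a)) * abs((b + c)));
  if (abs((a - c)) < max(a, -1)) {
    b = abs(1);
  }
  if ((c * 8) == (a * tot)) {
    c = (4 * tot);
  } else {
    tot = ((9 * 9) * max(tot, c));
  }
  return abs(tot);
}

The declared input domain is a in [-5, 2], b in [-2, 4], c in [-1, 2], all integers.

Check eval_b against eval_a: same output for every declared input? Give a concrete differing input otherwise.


There is a counterexample at a=-2, b=2, c=-1: 324 on one side, 4 on the other.
eval_a: tmp = 4; (abs((a - c)) < max(a, -1)) -> false; ((c * 7) == (a * tmp)) -> false; tmp = 324; return 324
eval_b: tot = 4; (abs((a - c)) < max(a, -1)) -> false; ((c * 8) == (a * tot)) -> true; c = 16; return 4
verdict: not equivalent; witness: a=-2, b=2, c=-1


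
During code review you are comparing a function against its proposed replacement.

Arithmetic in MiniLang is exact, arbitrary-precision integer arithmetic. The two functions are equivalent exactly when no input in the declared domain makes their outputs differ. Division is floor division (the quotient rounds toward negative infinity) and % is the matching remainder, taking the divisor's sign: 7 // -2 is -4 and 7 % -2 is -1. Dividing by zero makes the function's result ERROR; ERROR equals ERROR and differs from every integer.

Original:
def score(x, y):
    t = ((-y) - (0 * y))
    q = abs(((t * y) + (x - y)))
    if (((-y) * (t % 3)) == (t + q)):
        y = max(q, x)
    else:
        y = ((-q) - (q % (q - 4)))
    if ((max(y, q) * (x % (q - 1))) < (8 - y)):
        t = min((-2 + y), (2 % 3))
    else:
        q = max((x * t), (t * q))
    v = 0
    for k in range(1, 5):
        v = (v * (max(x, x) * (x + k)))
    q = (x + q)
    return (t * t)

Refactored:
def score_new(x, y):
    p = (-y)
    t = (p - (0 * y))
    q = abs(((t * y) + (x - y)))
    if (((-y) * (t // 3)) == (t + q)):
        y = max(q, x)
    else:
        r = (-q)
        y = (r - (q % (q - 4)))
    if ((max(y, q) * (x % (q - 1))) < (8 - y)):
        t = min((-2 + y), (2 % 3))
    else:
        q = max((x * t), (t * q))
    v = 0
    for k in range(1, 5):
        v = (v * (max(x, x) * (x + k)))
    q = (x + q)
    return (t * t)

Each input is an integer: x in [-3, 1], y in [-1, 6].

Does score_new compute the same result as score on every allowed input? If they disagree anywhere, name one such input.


x=0, y=1 yields 16 from score but 0 from score_new.
verdict: not equivalent; witness: x=0, y=1


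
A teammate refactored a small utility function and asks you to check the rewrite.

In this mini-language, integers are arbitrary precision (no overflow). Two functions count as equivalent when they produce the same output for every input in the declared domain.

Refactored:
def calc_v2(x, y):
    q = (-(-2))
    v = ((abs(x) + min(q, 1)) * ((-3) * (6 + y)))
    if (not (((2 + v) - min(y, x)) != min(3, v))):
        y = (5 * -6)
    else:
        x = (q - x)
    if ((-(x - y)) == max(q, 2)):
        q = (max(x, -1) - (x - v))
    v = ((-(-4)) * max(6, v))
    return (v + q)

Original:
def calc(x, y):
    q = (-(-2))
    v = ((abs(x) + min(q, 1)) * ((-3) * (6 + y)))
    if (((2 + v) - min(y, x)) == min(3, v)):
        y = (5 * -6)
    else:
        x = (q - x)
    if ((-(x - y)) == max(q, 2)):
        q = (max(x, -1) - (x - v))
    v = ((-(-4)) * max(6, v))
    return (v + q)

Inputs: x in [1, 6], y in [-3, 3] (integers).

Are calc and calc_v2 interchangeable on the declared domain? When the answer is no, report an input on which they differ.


Changes here: boolean connective usage differs; also comparison usage differs; the full 42-point sweep finds no disagreement.
verdict: equivalent


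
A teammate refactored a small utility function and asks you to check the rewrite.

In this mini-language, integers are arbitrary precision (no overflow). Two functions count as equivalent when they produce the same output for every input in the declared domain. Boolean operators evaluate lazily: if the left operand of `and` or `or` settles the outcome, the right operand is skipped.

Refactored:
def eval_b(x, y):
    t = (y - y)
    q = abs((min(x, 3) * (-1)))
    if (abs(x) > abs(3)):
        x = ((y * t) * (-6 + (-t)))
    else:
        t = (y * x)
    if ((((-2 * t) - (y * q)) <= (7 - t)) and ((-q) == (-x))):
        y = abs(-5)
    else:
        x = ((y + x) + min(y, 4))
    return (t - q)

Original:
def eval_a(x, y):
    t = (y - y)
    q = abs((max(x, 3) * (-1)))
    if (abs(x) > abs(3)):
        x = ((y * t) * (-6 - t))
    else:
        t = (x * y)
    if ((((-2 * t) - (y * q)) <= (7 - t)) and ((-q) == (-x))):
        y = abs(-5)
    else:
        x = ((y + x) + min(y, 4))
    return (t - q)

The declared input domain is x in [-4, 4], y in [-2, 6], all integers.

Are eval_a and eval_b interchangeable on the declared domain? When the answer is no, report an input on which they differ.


There is a counterexample at x=-4, y=-2: -3 on one side, -4 on the other.
eval_a: t becomes 0; next q becomes 3; next (abs(x) > abs(3)) evaluates to true; next x becomes 0; next ((((-2 * t) - (y * q)) <= (7 - t)) and ((-q) == (-x))) evaluates to false; next x becomes -4; next final value -3
eval_b: t becomes 0; next q becomes 4; next (abs(x) > abs(3)) evaluates to true; next x becomes 0; next ((((-2 * t) - (y * q)) <= (7 - t)) and ((-q) == (-x))) evaluates to false; next x becomes -4; next final value -4
verdict: not equivalent; witness: x=-4, y=-2


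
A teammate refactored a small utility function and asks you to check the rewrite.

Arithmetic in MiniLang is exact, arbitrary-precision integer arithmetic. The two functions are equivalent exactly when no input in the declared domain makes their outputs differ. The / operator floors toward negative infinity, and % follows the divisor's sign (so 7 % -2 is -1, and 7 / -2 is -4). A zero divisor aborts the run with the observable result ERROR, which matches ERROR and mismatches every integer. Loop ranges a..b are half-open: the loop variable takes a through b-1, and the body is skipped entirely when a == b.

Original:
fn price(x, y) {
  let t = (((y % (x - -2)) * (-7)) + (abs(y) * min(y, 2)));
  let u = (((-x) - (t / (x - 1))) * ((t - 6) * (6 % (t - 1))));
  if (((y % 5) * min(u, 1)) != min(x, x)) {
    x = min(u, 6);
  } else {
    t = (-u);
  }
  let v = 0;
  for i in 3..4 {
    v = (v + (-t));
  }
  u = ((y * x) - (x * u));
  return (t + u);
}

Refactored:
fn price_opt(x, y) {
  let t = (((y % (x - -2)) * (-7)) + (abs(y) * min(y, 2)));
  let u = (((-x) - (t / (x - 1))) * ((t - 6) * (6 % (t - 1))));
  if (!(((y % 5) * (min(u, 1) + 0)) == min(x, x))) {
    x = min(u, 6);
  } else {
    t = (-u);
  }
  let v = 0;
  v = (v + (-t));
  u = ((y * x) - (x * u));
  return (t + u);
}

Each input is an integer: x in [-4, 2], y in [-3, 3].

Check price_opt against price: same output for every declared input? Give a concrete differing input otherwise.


Reading the diff, among the changes: comparison usage differs, arithmetic usage differs, boolean connective usage differs, local variable names differ, statement counts differ, constant usage differs, loop structure differs.
One worked example (x=1, y=-2) — price: t=-11, then a zero divisor aborts: ERROR; price_opt: t=-11, then a zero divisor aborts: ERROR; agreement on ERROR.
Every one of the 49 inputs gives matching results.
verdict: equivalent


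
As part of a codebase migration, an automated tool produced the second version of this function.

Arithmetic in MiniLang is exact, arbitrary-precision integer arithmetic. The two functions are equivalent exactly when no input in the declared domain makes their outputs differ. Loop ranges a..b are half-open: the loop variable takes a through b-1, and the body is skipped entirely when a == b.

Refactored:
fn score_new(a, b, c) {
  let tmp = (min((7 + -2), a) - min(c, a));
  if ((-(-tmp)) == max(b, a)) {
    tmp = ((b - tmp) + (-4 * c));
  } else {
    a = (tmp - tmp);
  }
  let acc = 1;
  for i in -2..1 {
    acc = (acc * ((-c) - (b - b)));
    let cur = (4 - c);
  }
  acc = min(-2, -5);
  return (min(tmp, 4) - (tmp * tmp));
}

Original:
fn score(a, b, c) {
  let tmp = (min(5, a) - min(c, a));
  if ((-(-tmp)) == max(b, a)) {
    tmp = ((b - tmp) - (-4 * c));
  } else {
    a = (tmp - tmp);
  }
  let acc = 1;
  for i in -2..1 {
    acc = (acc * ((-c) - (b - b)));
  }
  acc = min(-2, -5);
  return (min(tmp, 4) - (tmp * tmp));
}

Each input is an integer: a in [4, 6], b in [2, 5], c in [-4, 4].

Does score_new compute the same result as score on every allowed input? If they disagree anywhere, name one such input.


Consider the input a=4, b=5, c=-1.
score: tmp becomes 5; next ((-(-tmp)) == max(b, a)) evaluates to true; next tmp becomes -4; next acc becomes 1; next at i=-2:; next acc becomes 1; next at i=-1:; next acc becomes 1; next at i=0:; next acc becomes 1; next acc becomes -5; next final value -20
score_new: tmp becomes 5; next ((-(-tmp)) == max(b, a)) evaluates to true; next tmp becomes 4; next acc becomes 1; next at i=-2:; next acc becomes 1; next cur becomes 5; next at i=-1:; next acc becomes 1; next cur becomes 5; next at i=0:; next acc becomes 1; next cur becomes 5; next acc becomes -5; next final value -12
-20 vs -12 — the two versions disagree here.
verdict: not equivalent; witness: a=4, b=5, c=-1


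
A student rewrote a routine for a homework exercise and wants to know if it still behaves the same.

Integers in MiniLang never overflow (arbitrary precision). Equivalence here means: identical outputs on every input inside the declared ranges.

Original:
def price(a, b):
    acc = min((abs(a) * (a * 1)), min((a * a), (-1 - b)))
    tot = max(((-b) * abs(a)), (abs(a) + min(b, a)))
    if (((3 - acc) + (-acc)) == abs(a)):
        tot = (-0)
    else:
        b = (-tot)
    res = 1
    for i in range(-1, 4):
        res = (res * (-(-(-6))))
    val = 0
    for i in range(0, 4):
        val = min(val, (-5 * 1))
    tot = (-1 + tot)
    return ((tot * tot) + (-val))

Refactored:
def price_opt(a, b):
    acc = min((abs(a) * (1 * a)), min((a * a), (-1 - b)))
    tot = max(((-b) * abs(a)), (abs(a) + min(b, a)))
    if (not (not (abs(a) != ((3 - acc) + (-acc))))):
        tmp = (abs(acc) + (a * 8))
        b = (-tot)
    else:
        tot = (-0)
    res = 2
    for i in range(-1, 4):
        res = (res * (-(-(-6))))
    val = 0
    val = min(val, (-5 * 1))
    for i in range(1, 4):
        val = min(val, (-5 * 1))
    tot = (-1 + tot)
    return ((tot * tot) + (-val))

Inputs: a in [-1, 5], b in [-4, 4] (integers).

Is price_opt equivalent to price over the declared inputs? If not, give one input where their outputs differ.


The one real change (`1` became `2`) has no effect anywhere in the declared ranges; all 63 inputs agree.
verdict: equivalent


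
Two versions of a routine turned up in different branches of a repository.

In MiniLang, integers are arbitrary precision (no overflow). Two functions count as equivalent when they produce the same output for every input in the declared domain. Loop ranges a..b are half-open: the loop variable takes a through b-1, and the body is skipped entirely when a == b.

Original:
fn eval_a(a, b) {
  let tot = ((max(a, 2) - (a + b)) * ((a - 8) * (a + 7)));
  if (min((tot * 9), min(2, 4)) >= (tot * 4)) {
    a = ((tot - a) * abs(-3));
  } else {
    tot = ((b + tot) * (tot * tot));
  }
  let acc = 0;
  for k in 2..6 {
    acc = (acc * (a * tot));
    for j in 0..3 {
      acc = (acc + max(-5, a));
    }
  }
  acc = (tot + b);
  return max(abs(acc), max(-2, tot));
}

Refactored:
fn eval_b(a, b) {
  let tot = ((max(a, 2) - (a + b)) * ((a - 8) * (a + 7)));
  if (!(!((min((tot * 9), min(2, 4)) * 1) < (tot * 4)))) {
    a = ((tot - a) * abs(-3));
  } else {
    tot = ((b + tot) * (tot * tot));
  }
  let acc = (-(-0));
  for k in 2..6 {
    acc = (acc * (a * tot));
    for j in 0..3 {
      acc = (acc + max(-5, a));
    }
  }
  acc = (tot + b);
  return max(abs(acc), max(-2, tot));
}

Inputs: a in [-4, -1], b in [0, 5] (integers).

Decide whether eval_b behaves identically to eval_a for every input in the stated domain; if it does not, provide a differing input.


a=-4, b=0 yields 10077696 from eval_a but 216 from eval_b.
verdict: not equivalent; witness: a=-4, b=0


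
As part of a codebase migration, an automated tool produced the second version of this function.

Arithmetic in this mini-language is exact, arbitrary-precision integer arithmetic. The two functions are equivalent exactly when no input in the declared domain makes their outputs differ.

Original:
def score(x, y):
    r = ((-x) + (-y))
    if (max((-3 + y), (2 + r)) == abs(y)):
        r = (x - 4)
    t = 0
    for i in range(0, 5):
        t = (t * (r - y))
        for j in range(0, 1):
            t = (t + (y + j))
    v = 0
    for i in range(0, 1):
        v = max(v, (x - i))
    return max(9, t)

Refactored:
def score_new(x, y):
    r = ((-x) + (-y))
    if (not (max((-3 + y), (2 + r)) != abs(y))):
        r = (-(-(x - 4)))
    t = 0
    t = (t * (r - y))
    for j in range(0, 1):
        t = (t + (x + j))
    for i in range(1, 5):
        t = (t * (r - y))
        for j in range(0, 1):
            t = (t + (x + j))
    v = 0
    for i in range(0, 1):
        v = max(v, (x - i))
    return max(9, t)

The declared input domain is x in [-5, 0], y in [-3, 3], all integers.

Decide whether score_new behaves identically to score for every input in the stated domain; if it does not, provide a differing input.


At x=-5, y=1: score gives 121, score_new gives 9.
verdict: not equivalent; witness: x=-5, y=1


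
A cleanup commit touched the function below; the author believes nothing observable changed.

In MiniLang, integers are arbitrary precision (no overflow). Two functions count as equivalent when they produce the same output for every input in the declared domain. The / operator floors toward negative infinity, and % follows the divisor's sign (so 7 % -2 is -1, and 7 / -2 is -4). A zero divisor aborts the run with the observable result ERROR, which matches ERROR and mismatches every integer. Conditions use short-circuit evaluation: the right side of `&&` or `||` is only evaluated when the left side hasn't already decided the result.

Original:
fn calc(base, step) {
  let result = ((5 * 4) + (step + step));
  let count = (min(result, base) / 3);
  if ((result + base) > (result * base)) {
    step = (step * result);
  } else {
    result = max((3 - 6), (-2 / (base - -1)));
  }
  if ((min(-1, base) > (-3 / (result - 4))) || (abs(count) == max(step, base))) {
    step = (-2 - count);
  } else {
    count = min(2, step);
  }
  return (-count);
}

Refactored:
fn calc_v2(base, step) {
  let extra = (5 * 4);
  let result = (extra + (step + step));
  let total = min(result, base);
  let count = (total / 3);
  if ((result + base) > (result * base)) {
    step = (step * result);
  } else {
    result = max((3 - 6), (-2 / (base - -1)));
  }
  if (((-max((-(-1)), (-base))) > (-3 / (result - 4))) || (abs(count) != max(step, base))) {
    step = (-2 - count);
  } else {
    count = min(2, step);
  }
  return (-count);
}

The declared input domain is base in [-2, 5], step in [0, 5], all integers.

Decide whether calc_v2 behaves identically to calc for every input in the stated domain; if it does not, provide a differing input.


Try base=-2, step=0.
calc: result := 20 | count := -1 | ((result + base) > (result * base)): true | step := 0 | ((min(-1, base) > (-3 / (result - 4))) || (abs(count) == max(step, base))): false | count := 0 | result 0
calc_v2: extra := 20 | result := 20 | total := -2 | count := -1 | ((result + base) > (result * base)): true | step := 0 | (((-max((-(-1)), (-base))) > (-3 / (result - 4))) || (abs(count) != max(step, base))): true | step := -1 | result 1
0 vs 1 — the two versions disagree here.
verdict: not equivalent; witness: base=-2, step=0


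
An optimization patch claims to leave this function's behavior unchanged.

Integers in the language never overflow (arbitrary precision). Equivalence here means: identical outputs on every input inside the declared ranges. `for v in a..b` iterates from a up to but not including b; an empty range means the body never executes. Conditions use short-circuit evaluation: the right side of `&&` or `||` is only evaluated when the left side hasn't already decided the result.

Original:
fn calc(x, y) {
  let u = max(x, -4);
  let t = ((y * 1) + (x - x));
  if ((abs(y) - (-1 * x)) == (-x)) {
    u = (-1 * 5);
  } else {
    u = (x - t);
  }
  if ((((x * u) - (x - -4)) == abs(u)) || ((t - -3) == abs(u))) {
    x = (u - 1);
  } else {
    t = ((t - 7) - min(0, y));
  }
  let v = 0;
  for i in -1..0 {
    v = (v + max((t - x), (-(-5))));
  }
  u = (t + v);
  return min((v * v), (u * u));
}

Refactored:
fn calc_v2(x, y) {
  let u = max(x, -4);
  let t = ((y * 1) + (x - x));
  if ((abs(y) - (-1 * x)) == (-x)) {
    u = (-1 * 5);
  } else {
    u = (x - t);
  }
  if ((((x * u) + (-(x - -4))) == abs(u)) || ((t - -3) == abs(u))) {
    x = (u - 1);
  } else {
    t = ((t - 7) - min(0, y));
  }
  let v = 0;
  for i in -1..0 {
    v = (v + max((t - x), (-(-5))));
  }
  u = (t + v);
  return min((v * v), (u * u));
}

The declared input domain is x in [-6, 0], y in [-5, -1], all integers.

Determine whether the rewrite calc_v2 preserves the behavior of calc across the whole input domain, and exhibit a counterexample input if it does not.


Reading the diff, among the changes: arithmetic usage differs.
One worked example (x=-3, y=-4) — calc: u = -3; t = -4; ((abs(y) - (-1 * x)) == (-x)) -> false; u = 1; ((((x * u) - (x - -4)) == abs(u)) || ((t - -3) == abs(u))) -> false; t = -7; v = 0; [i=-1]; v = 5; u = -2; return 4; calc_v2: u = -3; t = -4; ((abs(y) - (-1 * x)) == (-x)) -> false; u = 1; ((((x * u) + (-(x - -4))) == abs(u)) || ((t - -3) == abs(u))) -> false; t = -7; v = 0; [i=-1]; v = 5; u = -2; return 4; agreement on 4.
Every one of the 35 inputs gives matching results.
verdict: equivalent


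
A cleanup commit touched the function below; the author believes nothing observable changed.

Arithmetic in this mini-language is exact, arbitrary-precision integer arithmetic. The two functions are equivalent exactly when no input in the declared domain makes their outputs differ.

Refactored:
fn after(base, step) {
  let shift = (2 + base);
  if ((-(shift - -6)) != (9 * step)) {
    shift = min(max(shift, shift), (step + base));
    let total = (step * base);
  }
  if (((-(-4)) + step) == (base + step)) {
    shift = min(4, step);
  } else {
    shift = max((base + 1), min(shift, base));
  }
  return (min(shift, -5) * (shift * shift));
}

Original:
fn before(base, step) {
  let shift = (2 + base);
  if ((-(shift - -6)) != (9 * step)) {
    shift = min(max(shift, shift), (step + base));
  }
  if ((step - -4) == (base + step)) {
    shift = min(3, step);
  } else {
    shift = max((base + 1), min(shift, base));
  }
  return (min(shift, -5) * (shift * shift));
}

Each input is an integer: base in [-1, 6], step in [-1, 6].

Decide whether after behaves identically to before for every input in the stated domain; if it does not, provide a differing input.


Evaluate both at base=4, step=4.
before: shift=6, then ((-(shift - -6)) != (9 * step)) is true, then shift=6, then ((step - -4) == (base + step)) is true, then shift=3, then returns -45
after: shift=6, then ((-(shift - -6)) != (9 * step)) is true, then shift=6, then total=16, then (((-(-4)) + step) == (base + step)) is true, then shift=4, then returns -80
-45 vs -80 — the two versions disagree here.
verdict: not equivalent; witness: base=4, step=4


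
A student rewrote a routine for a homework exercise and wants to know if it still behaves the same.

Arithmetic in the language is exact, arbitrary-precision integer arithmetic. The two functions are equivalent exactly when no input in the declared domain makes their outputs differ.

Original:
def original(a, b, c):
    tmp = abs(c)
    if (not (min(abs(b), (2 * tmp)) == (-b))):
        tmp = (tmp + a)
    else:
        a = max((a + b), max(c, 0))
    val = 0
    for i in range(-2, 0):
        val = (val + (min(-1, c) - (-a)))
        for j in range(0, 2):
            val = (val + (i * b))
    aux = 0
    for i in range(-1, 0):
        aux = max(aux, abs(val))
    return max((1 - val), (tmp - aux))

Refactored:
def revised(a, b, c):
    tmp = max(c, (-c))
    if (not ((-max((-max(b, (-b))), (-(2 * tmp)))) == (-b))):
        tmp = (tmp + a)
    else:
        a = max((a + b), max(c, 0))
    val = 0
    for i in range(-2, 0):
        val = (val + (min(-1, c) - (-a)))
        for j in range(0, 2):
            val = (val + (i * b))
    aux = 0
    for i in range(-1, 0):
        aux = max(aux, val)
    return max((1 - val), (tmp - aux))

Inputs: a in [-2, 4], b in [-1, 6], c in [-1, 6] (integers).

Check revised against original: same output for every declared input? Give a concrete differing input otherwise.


Evaluate both at a=2, b=1, c=4.
original: tmp becomes 4; next (not (min(abs(b), (2 * tmp)) == (-b))) evaluates to true; next tmp becomes 6; next val becomes 0; next at i=-2:; next val becomes 1; next at j=0:; next val becomes -1; next at j=1:; next val becomes -3; next at i=-1:; next val becomes -2; next at j=0:; next val becomes -3; next at j=1:; next val becomes -4; next aux becomes 0; next at i=-1:; next aux becomes 4; next final value 5
revised: tmp becomes 4; next (not ((-max((-max(b, (-b))), (-(2 * tmp)))) == (-b))) evaluates to true; next tmp becomes 6; next val becomes 0; next at i=-2:; next val becomes 1; next at j=0:; next val becomes -1; next at j=1:; next val becomes -3; next at i=-1:; next val becomes -2; next at j=0:; next val becomes -3; next at j=1:; next val becomes -4; next aux becomes 0; next at i=-1:; next aux becomes 0; next final value 6
5 vs 6 — the two versions disagree here.
verdict: not equivalent; witness: a=2, b=1, c=4


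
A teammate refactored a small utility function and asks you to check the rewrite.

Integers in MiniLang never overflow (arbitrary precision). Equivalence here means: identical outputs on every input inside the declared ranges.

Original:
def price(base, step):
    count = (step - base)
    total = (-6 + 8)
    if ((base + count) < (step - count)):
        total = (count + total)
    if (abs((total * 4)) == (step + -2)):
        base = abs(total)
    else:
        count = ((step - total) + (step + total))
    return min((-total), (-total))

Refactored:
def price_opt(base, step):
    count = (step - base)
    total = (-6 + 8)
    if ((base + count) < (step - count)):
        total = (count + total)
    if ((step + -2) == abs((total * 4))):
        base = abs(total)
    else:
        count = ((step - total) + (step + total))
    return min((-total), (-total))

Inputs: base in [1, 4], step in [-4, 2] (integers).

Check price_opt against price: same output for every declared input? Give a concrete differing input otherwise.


Behavior is preserved: although same computation, different form, the outputs never diverge.
Tracing base=4, step=-4: price: count=-8, then total=2, then ((base + count) < (step - count)) is true, then total=-6, then (abs((total * 4)) == (step + -2)) is false, then count=-8, then returns 6 | price_opt: count=-8, then total=2, then ((base + count) < (step - count)) is true, then total=-6, then ((step + -2) == abs((total * 4))) is false, then count=-8, then returns 6 — matching result 6.
Checked all 28 inputs in the declared domain: the outputs agree on every one.
verdict: equivalent


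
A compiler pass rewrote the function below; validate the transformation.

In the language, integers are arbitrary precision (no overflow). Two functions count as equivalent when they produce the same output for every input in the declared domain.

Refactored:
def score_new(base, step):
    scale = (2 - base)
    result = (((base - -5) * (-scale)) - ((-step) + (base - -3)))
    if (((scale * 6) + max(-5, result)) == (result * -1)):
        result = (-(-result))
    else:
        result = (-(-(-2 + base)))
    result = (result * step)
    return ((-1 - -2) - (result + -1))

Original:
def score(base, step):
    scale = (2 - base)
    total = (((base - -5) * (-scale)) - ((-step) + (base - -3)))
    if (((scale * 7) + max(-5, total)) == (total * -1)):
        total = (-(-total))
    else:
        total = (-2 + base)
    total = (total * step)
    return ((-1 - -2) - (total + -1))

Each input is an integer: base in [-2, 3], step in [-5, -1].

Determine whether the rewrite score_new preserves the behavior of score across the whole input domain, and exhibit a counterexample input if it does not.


base=-1, step=-2 yields -30 from score but -4 from score_new.
verdict: not equivalent; witness: base=-1, step=-2


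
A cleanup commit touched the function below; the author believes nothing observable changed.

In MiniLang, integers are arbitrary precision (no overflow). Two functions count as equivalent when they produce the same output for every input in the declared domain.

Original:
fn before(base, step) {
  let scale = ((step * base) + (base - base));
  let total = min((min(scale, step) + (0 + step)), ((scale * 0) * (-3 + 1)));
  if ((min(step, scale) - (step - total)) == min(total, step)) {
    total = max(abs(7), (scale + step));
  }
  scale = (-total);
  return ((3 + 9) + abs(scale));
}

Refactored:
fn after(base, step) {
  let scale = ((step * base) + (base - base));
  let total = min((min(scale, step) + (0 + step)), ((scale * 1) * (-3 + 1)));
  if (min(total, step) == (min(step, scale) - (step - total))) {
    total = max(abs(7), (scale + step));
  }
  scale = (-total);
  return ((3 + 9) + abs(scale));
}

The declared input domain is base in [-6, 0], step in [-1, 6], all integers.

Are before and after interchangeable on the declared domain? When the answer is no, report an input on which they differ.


The edit looks behavioral (`0` became `1`), but over these ranges it never changes the outcome.
Spot check at base=-1, step=3 — before: scale becomes -3; next total becomes 0; next ((min(step, scale) - (step - total)) == min(total, step)) evaluates to false; next scale becomes 0; next final value 12. after: scale becomes -3; next total becomes 0; next (min(total, step) == (min(step, scale) - (step - total))) evaluates to false; next scale becomes 0; next final value 12. Both give 12.
Across all 56 domain points the two functions coincide.
verdict: equivalent


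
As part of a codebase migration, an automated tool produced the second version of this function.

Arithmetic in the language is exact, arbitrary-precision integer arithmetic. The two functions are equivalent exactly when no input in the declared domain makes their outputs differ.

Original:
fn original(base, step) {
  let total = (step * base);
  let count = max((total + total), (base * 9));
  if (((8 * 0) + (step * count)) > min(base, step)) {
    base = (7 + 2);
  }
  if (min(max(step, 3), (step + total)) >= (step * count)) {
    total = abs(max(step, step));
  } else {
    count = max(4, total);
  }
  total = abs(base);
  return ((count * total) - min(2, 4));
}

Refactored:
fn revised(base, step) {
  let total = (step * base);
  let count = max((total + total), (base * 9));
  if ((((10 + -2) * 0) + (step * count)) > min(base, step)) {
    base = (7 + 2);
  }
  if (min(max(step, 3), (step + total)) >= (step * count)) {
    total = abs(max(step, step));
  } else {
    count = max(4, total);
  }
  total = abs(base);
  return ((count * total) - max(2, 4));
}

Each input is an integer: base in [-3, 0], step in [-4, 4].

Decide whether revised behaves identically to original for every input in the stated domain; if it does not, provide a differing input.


Try base=-3, step=-4.
original: total becomes 12; next count becomes 24; next (((8 * 0) + (step * count)) > min(base, step)) evaluates to false; next (min(max(step, 3), (step + total)) >= (step * count)) evaluates to true; next total becomes 4; next total becomes 3; next final value 70
revised: total becomes 12; next count becomes 24; next ((((10 + -2) * 0) + (step * count)) > min(base, step)) evaluates to false; next (min(max(step, 3), (step + total)) >= (step * count)) evaluates to true; next total becomes 4; next total becomes 3; next final value 68
70 vs 68 — the two versions disagree here.
verdict: not equivalent; witness: base=-3, step=-4


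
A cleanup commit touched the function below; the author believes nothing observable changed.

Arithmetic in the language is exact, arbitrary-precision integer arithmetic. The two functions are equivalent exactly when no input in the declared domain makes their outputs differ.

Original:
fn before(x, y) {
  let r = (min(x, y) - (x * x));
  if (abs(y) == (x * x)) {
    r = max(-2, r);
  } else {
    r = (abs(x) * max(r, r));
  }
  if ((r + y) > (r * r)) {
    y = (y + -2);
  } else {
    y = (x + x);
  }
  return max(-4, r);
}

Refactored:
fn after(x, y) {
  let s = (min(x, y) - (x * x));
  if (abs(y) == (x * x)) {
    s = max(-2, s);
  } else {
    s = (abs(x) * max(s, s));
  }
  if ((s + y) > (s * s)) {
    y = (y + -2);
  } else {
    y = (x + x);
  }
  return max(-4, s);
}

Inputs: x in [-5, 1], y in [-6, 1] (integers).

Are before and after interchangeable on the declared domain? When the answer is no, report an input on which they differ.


Behavior is preserved: although local variable names differ, the outputs never diverge.
As a probe, take x=-4, y=-4: before runs r becomes -20; next (abs(y) == (x * x)) evaluates to false; next r becomes -80; next ((r + y) > (r * r)) evaluates to false; next y becomes -8; next final value -4; after runs s becomes -20; next (abs(y) == (x * x)) evaluates to false; next s becomes -80; next ((s + y) > (s * s)) evaluates to false; next y becomes -8; next final value -4; both end at -4.
Sweeping the whole domain (56 inputs) finds no disagreement.
verdict: equivalent


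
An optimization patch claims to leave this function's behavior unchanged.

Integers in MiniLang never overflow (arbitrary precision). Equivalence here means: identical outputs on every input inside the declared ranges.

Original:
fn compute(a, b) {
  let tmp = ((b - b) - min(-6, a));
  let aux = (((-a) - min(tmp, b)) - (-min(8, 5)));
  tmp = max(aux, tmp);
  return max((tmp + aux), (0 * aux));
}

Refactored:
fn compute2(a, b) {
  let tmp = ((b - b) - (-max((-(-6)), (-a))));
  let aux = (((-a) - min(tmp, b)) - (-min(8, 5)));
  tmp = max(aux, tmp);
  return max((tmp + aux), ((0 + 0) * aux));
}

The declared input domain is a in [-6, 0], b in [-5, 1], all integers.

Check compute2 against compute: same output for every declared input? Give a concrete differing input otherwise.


This is a faithful refactor — arithmetic usage differs, and min/max/abs usage differs, and constant usage differs, but the computed results match everywhere.
One worked example (a=0, b=-1) — compute: tmp = 6; aux = 6; tmp = 6; return 12; compute2: tmp = 6; aux = 6; tmp = 6; return 12; agreement on 12.
Checked all 49 inputs in the declared domain: the outputs agree on every one.
verdict: equivalent


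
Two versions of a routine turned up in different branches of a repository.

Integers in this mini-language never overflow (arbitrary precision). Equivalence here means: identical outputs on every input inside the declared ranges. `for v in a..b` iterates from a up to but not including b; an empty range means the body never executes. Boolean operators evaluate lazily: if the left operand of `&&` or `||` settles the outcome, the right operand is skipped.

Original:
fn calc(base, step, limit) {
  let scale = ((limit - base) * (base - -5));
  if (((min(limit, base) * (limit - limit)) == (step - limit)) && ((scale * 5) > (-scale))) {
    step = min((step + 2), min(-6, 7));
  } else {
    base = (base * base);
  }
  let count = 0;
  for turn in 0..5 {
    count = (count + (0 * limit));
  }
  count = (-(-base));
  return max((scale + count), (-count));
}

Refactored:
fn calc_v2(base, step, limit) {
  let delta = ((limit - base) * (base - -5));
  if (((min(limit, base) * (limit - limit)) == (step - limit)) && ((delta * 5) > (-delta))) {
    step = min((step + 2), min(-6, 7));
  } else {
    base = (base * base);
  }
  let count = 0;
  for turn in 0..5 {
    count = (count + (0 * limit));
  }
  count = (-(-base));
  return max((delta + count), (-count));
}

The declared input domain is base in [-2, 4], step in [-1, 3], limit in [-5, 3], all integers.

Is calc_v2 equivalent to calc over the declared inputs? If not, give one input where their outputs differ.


Equivalent — the differences include local variable names differ, yet no declared input distinguishes the two.
Tracing base=-1, step=-1, limit=1: calc: scale becomes 8; next (((min(limit, base) * (limit - limit)) == (step - limit)) && ((scale * 5) > (-scale))) evaluates to false; next base becomes 1; next count becomes 0; next at turn=0:; next count becomes 0; next at turn=1:; next count becomes 0; next at turn=2:; next count becomes 0; next at turn=3:; next count becomes 0; next at turn=4:; next count becomes 0; next count becomes 1; next final value 9 | calc_v2: delta becomes 8; next (((min(limit, base) * (limit - limit)) == (step - limit)) && ((delta * 5) > (-delta))) evaluates to false; next base becomes 1; next count becomes 0; next at turn=0:; next count becomes 0; next at turn=1:; next count becomes 0; next at turn=2:; next count becomes 0; next at turn=3:; next count becomes 0; next at turn=4:; next count becomes 0; next count becomes 1; next final value 9 — matching result 9.
An exhaustive pass over the 315 declared inputs shows identical outputs.
verdict: equivalent


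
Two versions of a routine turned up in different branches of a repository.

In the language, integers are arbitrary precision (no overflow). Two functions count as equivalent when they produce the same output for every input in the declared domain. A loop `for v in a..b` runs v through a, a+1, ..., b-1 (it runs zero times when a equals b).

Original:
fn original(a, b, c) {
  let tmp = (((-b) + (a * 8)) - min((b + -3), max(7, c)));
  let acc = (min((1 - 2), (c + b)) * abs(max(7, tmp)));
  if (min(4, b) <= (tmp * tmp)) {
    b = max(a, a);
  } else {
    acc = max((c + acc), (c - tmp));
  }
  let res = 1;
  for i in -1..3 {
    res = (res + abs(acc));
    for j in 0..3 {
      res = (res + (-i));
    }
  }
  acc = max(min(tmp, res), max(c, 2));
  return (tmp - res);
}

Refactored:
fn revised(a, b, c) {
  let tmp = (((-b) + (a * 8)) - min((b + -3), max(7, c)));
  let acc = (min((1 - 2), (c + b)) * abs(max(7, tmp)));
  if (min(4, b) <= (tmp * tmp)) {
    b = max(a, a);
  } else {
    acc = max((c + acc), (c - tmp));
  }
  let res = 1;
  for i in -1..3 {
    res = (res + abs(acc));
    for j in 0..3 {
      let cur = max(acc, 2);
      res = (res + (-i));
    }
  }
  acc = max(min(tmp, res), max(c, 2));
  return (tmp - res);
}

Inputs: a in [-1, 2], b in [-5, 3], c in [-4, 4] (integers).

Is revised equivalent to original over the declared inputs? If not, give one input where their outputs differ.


The two are interchangeable: constant usage differs; also local variable names differ; also min/max/abs usage differs; also statement counts differ, and every declared input agrees.
Tracing a=0, b=3, c=-2: original: tmp=-3, then acc=-7, then (min(4, b) <= (tmp * tmp)) is true, then b=0, then res=1, then (i=-1), then res=8, then (j=0), then res=9, then (j=1), then res=10, then (j=2), then res=11, then (i=0), then res=18, then (j=0), then res=18, then (j=1), then res=18, then (j=2), then res=18, then (i=1), then res=25, then (j=0), then res=24, then (j=1), then res=23, then (j=2), then res=22, then (i=2), then res=29, then (j=0), then res=27, then (j=1), then res=25, then (j=2), then res=23, then acc=2, then returns -26 | revised: tmp=-3, then acc=-7, then (min(4, b) <= (tmp * tmp)) is true, then b=0, then res=1, then (i=-1), then res=8, then (j=0), then cur=2, then res=9, then (j=1), then cur=2, then res=10, then (j=2), then cur=2, then res=11, then (i=0), then res=18, then (j=0), then cur=2, then res=18, then (j=1), then cur=2, then res=18, then (j=2), then cur=2, then res=18, then (i=1), then res=25, then (j=0), then cur=2, then res=24, then (j=1), then cur=2, then res=23, then (j=2), then cur=2, then res=22, then (i=2), then res=29, then (j=0), then cur=2, then res=27, then (j=1), then cur=2, then res=25, then (j=2), then cur=2, then res=23, then acc=2, then returns -26 — matching result -26.
Across all 324 domain points the two functions coincide.
verdict: equivalent


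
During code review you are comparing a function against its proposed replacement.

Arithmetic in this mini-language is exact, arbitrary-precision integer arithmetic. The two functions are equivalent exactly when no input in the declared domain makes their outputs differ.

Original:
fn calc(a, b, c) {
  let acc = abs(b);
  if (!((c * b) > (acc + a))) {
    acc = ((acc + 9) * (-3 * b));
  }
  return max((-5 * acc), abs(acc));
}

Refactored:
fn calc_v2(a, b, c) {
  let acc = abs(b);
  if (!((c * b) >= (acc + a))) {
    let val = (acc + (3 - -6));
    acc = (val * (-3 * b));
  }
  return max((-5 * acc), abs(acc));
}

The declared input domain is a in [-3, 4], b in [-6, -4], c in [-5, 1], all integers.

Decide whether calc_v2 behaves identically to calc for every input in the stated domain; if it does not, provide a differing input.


These are not equivalent — on a=0, b=-6, c=-1 the outputs split (270 vs 6).
calc: acc=6, then (!((c * b) > (acc + a))) is true, then acc=270, then returns 270
calc_v2: acc=6, then (!((c * b) >= (acc + a))) is false, then returns 6
verdict: not equivalent; witness: a=0, b=-6, c=-1


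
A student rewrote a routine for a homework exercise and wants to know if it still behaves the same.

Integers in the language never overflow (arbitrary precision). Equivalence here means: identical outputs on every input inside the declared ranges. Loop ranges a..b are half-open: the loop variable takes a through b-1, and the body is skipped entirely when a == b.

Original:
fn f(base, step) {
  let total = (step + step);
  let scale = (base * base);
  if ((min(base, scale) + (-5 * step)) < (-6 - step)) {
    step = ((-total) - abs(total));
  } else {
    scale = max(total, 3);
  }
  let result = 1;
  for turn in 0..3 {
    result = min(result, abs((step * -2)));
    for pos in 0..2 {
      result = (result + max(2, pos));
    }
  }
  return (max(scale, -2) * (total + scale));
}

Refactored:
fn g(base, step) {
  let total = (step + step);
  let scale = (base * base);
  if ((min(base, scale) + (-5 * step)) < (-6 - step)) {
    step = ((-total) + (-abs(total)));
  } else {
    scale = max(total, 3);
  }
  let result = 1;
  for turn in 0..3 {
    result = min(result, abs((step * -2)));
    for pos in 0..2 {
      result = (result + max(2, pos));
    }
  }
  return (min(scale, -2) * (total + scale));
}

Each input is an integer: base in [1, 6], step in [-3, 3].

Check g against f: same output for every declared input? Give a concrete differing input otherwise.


At base=1, step=-3: f gives -9, g gives 6.
verdict: not equivalent; witness: base=1, step=-3


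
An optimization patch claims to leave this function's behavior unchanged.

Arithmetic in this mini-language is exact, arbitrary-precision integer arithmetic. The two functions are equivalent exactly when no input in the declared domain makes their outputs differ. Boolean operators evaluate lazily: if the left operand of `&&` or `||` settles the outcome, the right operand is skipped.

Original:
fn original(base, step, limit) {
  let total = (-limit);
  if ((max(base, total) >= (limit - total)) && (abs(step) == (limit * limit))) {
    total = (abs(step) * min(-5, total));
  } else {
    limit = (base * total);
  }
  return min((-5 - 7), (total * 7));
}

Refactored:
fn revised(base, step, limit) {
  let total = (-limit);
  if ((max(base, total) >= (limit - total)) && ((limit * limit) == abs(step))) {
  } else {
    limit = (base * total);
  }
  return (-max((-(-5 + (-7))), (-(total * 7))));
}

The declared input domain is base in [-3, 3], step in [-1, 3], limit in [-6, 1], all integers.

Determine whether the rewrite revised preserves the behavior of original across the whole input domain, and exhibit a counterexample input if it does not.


Try base=-3, step=-1, limit=-1.
original: total=1, then ((max(base, total) >= (limit - total)) && (abs(step) == (limit * limit))) is true, then total=-5, then returns -35
revised: total=1, then ((max(base, total) >= (limit - total)) && ((limit * limit) == abs(step))) is true, then returns -12
-35 != -12, so the rewrite changes behavior.
verdict: not equivalent; witness: base=-3, step=-1, limit=-1
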